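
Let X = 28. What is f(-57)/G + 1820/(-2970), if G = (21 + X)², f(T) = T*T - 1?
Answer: 75382/101871 ≈ 0.73997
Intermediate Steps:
f(T) = -1 + T² (f(T) = T² - 1 = -1 + T²)
G = 2401 (G = (21 + 28)² = 49² = 2401)
f(-57)/G + 1820/(-2970) = (-1 + (-57)²)/2401 + 1820/(-2970) = (-1 + 3249)*(1/2401) + 1820*(-1/2970) = 3248*(1/2401) - 182/297 = 464/343 - 182/297 = 75382/101871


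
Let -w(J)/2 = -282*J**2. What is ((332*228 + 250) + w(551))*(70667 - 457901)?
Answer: -66335859986940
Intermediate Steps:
w(J) = 564*J**2 (w(J) = -(-564)*J**2 = 564*J**2)
((332*228 + 250) + w(551))*(70667 - 457901) = ((332*228 + 250) + 564*551**2)*(70667 - 457901) = ((75696 + 250) + 564*303601)*(-387234) = (75946 + 171230964)*(-387234) = 171306910*(-387234) = -66335859986940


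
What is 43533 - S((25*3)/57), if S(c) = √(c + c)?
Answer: 43533 - 5*√38/19 ≈ 43531.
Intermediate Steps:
S(c) = √2*√c (S(c) = √(2*c) = √2*√c)
43533 - S((25*3)/57) = 43533 - √2*√((25*3)/57) = 43533 - √2*√(75*(1/57)) = 43533 - √2*√(25/19) = 43533 - √2*5*√19/19 = 43533 - 5*√38/19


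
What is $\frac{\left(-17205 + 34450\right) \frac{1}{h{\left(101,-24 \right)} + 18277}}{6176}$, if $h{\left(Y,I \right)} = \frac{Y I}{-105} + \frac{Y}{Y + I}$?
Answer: $\frac{6639325}{43516330688} \approx 0.00015257$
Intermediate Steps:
$h{\left(Y,I \right)} = \frac{Y}{I + Y} - \frac{I Y}{105}$ ($h{\left(Y,I \right)} = I Y \left(- \frac{1}{105}\right) + \frac{Y}{I + Y} = - \frac{I Y}{105} + \frac{Y}{I + Y} = \frac{Y}{I + Y} - \frac{I Y}{105}$)
$\frac{\left(-17205 + 34450\right) \frac{1}{h{\left(101,-24 \right)} + 18277}}{6176} = \frac{\left(-17205 + 34450\right) \frac{1}{\frac{1}{105} \cdot 101 \frac{1}{-24 + 101} \left(105 - \left(-24\right)^{2} - \left(-24\right) 101\right) + 18277}}{6176} = \frac{17245}{\frac{1}{105} \cdot 101 \cdot \frac{1}{77} \left(105 - 576 + 2424\right) + 18277} \cdot \frac{1}{6176} = \frac{17245}{\frac{1}{105} \cdot 101 \cdot \frac{1}{77} \cdot 1953 + 18277} \cdot \frac{1}{6176} = \frac{17245}{\frac{9393}{385} + 18277} \cdot \frac{1}{6176} = \frac{17245}{\frac{7046038}{385}} \cdot \frac{1}{6176} = 17245 \cdot \frac{385}{7046038} \cdot \frac{1}{6176} = \frac{6639325}{7046038} \cdot \frac{1}{6176} = \frac{6639325}{43516330688}$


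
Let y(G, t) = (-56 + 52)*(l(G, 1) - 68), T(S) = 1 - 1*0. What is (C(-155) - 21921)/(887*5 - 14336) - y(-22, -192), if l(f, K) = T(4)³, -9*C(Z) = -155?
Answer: -23684078/89109 ≈ -265.79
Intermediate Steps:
T(S) = 1 (T(S) = 1 + 0 = 1)
C(Z) = 155/9 (C(Z) = -⅑*(-155) = 155/9)
l(f, K) = 1 (l(f, K) = 1³ = 1)
y(G, t) = 268 (y(G, t) = (-56 + 52)*(1 - 68) = -4*(-67) = 268)
(C(-155) - 21921)/(887*5 - 14336) - y(-22, -192) = (155/9 - 21921)/(887*5 - 14336) - 1*268 = -197134/(9*(4435 - 14336)) - 268 = -197134/9/(-9901) - 268 = -197134/9*(-1/9901) - 268 = 197134/89109 - 268 = -23684078/89109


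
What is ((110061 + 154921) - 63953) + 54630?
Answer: 255659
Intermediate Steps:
((110061 + 154921) - 63953) + 54630 = (264982 - 63953) + 54630 = 201029 + 54630 = 255659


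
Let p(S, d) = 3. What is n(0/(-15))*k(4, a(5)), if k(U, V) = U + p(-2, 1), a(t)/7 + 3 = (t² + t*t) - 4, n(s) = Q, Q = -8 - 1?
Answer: -63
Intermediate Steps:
Q = -9
n(s) = -9
a(t) = -49 + 14*t² (a(t) = -21 + 7*((t² + t*t) - 4) = -21 + 7*((t² + t²) - 4) = -21 + 7*(2*t² - 4) = -21 + 7*(-4 + 2*t²) = -21 + (-28 + 14*t²) = -49 + 14*t²)
k(U, V) = 3 + U (k(U, V) = U + 3 = 3 + U)
n(0/(-15))*k(4, a(5)) = -9*(3 + 4) = -9*7 = -63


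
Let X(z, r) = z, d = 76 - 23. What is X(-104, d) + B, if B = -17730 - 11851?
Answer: -29685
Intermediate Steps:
d = 53
B = -29581
X(-104, d) + B = -104 - 29581 = -29685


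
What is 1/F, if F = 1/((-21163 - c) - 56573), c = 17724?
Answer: -95460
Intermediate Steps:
F = -1/95460 (F = 1/((-21163 - 1*17724) - 56573) = 1/((-21163 - 17724) - 56573) = 1/(-38887 - 56573) = 1/(-95460) = -1/95460 ≈ -1.0476e-5)
1/F = 1/(-1/95460) = -95460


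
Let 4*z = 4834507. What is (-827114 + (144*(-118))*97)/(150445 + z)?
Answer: -9901352/5436287 ≈ -1.8213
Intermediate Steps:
z = 4834507/4 (z = (1/4)*4834507 = 4834507/4 ≈ 1.2086e+6)
(-827114 + (144*(-118))*97)/(150445 + z) = (-827114 + (144*(-118))*97)/(150445 + 4834507/4) = (-827114 - 16992*97)/(5436287/4) = (-827114 - 1648224)*(4/5436287) = -2475338*4/5436287 = -9901352/5436287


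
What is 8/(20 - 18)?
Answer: 4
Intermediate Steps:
8/(20 - 18) = 8/2 = (½)*8 = 4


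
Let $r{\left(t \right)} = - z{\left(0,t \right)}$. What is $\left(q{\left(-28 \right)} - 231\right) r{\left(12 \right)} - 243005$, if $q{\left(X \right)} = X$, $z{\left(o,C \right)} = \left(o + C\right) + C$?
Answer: $-236789$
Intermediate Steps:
$z{\left(o,C \right)} = o + 2 C$ ($z{\left(o,C \right)} = \left(C + o\right) + C = o + 2 C$)
$r{\left(t \right)} = - 2 t$ ($r{\left(t \right)} = - (0 + 2 t) = - 2 t$)
$\left(q{\left(-28 \right)} - 231\right) r{\left(12 \right)} - 243005 = \left(-28 - 231\right) \left(\left(-2\right) 12\right) - 243005 = \left(-28 - 231\right) \left(-24\right) - 243005 = \left(-259\right) \left(-24\right) - 243005 = 6216 - 243005 = -236789$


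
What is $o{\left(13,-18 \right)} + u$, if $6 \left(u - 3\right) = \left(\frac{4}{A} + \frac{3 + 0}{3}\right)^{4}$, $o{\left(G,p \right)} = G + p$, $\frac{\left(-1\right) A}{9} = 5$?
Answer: $- \frac{46381739}{24603750} \approx -1.8851$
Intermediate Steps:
$A = -45$ ($A = \left(-9\right) 5 = -45$)
$u = \frac{76637011}{24603750}$ ($u = 3 + \frac{\left(\frac{4}{-45} + \frac{3 + 0}{3}\right)^{4}}{6} = 3 + \frac{\left(4 \left(- \frac{1}{45}\right) + 3 \cdot \frac{1}{3}\right)^{4}}{6} = 3 + \frac{\left(- \frac{4}{45} + 1\right)^{4}}{6} = 3 + \frac{\left(\frac{41}{45}\right)^{4}}{6} = 3 + \frac{1}{6} \cdot \frac{2825761}{4100625} = 3 + \frac{2825761}{24603750} = \frac{76637011}{24603750} \approx 3.1148$)
$o{\left(13,-18 \right)} + u = \left(13 - 18\right) + \frac{76637011}{24603750} = -5 + \frac{76637011}{24603750} = - \frac{46381739}{24603750}$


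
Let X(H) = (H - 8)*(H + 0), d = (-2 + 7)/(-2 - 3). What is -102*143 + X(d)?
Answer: -14577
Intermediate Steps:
d = -1 (d = 5/(-5) = 5*(-⅕) = -1)
X(H) = H*(-8 + H) (X(H) = (-8 + H)*H = H*(-8 + H))
-102*143 + X(d) = -102*143 - (-8 - 1) = -14586 - 1*(-9) = -14586 + 9 = -14577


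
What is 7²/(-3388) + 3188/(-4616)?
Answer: -196913/279268 ≈ -0.70510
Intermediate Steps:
7²/(-3388) + 3188/(-4616) = 49*(-1/3388) + 3188*(-1/4616) = -7/484 - 797/1154 = -196913/279268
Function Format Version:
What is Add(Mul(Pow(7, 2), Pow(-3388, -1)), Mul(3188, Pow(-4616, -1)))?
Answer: Rational(-196913, 279268) ≈ -0.70510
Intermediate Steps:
Add(Mul(Pow(7, 2), Pow(-3388, -1)), Mul(3188, Pow(-4616, -1))) = Add(Mul(49, Rational(-1, 3388)), Mul(3188, Rational(-1, 4616))) = Add(Rational(-7, 484), Rational(-797, 1154)) = Rational(-196913, 279268)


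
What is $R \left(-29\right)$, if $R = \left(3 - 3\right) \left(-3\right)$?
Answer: $0$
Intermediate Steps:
$R = 0$ ($R = 0 \left(-3\right) = 0$)
$R \left(-29\right) = 0 \left(-29\right) = 0$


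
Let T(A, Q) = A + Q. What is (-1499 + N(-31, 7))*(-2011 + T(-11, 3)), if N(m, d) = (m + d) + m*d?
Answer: 3513060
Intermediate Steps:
N(m, d) = d + m + d*m (N(m, d) = (d + m) + d*m = d + m + d*m)
(-1499 + N(-31, 7))*(-2011 + T(-11, 3)) = (-1499 + (7 - 31 + 7*(-31)))*(-2011 + (-11 + 3)) = (-1499 + (7 - 31 - 217))*(-2011 - 8) = (-1499 - 241)*(-2019) = -1740*(-2019) = 3513060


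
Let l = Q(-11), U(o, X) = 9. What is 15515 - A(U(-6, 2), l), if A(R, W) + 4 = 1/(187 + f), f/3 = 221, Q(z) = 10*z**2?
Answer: 13191149/850 ≈ 15519.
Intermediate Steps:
l = 1210 (l = 10*(-11)**2 = 10*121 = 1210)
f = 663 (f = 3*221 = 663)
A(R, W) = -3399/850 (A(R, W) = -4 + 1/(187 + 663) = -4 + 1/850 = -3399/850)
15515 - A(U(-6, 2), l) = 15515 - 1*(-3399/850) = 15515 + 3399/850 = 13191149/850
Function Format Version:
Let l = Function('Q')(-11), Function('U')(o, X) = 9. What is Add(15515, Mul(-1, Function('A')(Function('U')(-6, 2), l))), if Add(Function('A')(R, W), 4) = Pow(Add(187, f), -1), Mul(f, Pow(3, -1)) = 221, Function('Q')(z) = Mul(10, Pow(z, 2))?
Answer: Rational(13191149, 850) ≈ 15519.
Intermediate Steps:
l = 1210 (l = Mul(10, Pow(-11, 2)) = Mul(10, 121) = 1210)
f = 663 (f = Mul(3, 221) = 663)
Function('A')(R, W) = Rational(-3399, 850) (Function('A')(R, W) = Add(-4, Pow(Add(187, 663), -1)) = Add(-4, Pow(850, -1)) = Add(-4, Rational(1, 850)) = Rational(-3399, 850))
Add(15515, Mul(-1, Function('A')(Function('U')(-6, 2), l))) = Add(15515, Mul(-1, Rational(-3399, 850))) = Add(15515, Rational(3399, 850)) = Rational(13191149, 850)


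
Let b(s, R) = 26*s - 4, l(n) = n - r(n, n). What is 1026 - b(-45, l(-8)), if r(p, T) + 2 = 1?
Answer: 2200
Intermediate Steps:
r(p, T) = -1 (r(p, T) = -2 + 1 = -1)
l(n) = 1 + n (l(n) = n - 1*(-1) = n + 1 = 1 + n)
b(s, R) = -4 + 26*s
1026 - b(-45, l(-8)) = 1026 - (-4 + 26*(-45)) = 1026 - (-4 - 1170) = 1026 - 1*(-1174) = 1026 + 1174 = 2200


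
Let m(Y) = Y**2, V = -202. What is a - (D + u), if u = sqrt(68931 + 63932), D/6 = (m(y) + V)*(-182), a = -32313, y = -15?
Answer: -7197 - sqrt(132863) ≈ -7561.5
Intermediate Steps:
D = -25116 (D = 6*(((-15)**2 - 202)*(-182)) = 6*((225 - 202)*(-182)) = 6*(23*(-182)) = 6*(-4186) = -25116)
u = sqrt(132863) ≈ 364.50
a - (D + u) = -32313 - (-25116 + sqrt(132863)) = -32313 + (25116 - sqrt(132863)) = -7197 - sqrt(132863)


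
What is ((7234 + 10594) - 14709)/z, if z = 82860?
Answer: 3119/82860 ≈ 0.037642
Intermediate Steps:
((7234 + 10594) - 14709)/z = ((7234 + 10594) - 14709)/82860 = (17828 - 14709)*(1/82860) = 3119*(1/82860) = 3119/82860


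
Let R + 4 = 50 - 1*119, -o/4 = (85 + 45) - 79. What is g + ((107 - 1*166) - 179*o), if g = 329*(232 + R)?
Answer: 88768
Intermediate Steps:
o = -204 (o = -4*((85 + 45) - 79) = -4*(130 - 79) = -4*51 = -204)
R = -73 (R = -4 + (50 - 1*119) = -4 + (50 - 119) = -4 - 69 = -73)
g = 52311 (g = 329*(232 - 73) = 329*159 = 52311)
g + ((107 - 1*166) - 179*o) = 52311 + ((107 - 1*166) - 179*(-204)) = 52311 + ((107 - 166) + 36516) = 52311 + (-59 + 36516) = 52311 + 36457 = 88768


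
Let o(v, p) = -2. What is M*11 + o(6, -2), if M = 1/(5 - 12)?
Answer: -25/7 ≈ -3.5714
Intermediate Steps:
M = -⅐ (M = 1/(-7) = -⅐ ≈ -0.14286)
M*11 + o(6, -2) = -⅐*11 - 2 = -11/7 - 2 = -25/7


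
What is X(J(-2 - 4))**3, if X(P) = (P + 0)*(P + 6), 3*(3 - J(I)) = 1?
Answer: 8998912/729 ≈ 12344.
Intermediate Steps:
J(I) = 8/3 (J(I) = 3 - 1/3*1 = 3 - 1/3 = 8/3)
X(P) = P*(6 + P)
X(J(-2 - 4))**3 = (8*(6 + 8/3)/3)**3 = ((8/3)*(26/3))**3 = (208/9)**3 = 8998912/729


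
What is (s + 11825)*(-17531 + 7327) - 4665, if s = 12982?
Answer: -253135293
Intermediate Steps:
(s + 11825)*(-17531 + 7327) - 4665 = (12982 + 11825)*(-17531 + 7327) - 4665 = 24807*(-10204) - 4665 = -253130628 - 4665 = -253135293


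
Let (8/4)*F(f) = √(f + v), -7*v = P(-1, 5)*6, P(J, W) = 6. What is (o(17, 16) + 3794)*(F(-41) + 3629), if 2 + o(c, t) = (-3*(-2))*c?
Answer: 14131326 + 1947*I*√2261/7 ≈ 1.4131e+7 + 13226.0*I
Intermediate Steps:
o(c, t) = -2 + 6*c (o(c, t) = -2 + (-3*(-2))*c = -2 + 6*c)
v = -36/7 (v = -6*6/7 = -⅐*36 = -36/7 ≈ -5.1429)
F(f) = √(-36/7 + f)/2 (F(f) = √(f - 36/7)/2 = √(-36/7 + f)/2)
(o(17, 16) + 3794)*(F(-41) + 3629) = ((-2 + 6*17) + 3794)*(√(-252 + 49*(-41))/14 + 3629) = ((-2 + 102) + 3794)*(√(-252 - 2009)/14 + 3629) = (100 + 3794)*(√(-2261)/14 + 3629) = 3894*((I*√2261)/14 + 3629) = 3894*(I*√2261/14 + 3629) = 3894*(3629 + I*√2261/14) = 14131326 + 1947*I*√2261/7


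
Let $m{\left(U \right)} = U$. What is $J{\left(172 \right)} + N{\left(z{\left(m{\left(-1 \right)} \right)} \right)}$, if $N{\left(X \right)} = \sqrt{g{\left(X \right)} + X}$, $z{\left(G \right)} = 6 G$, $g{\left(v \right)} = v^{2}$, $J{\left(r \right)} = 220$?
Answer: $220 + \sqrt{30} \approx 225.48$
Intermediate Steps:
$N{\left(X \right)} = \sqrt{X + X^{2}}$ ($N{\left(X \right)} = \sqrt{X^{2} + X} = \sqrt{X + X^{2}}$)
$J{\left(172 \right)} + N{\left(z{\left(m{\left(-1 \right)} \right)} \right)} = 220 + \sqrt{6 \left(-1\right) \left(1 + 6 \left(-1\right)\right)} = 220 + \sqrt{- 6 \left(1 - 6\right)} = 220 + \sqrt{\left(-6\right) \left(-5\right)} = 220 + \sqrt{30}$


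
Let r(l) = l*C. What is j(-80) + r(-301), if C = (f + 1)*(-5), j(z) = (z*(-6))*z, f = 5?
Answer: -29370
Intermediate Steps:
j(z) = -6*z² (j(z) = (-6*z)*z = -6*z²)
C = -30 (C = (5 + 1)*(-5) = 6*(-5) = -30)
r(l) = -30*l (r(l) = l*(-30) = -30*l)
j(-80) + r(-301) = -6*(-80)² - 30*(-301) = -6*6400 + 9030 = -38400 + 9030 = -29370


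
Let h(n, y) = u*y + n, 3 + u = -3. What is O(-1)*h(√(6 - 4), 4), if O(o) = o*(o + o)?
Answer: -48 + 2*√2 ≈ -45.172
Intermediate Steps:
u = -6 (u = -3 - 3 = -6)
h(n, y) = n - 6*y (h(n, y) = -6*y + n = n - 6*y)
O(o) = 2*o² (O(o) = o*(2*o) = 2*o²)
O(-1)*h(√(6 - 4), 4) = (2*(-1)²)*(√(6 - 4) - 6*4) = (2*1)*(√2 - 24) = 2*(-24 + √2) = -48 + 2*√2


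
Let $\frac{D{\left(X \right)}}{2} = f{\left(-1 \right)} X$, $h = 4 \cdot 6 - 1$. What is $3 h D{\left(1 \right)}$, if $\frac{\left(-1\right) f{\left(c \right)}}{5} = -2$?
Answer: $1380$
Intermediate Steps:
$f{\left(c \right)} = 10$ ($f{\left(c \right)} = \left(-5\right) \left(-2\right) = 10$)
$h = 23$ ($h = 24 - 1 = 23$)
$D{\left(X \right)} = 20 X$ ($D{\left(X \right)} = 2 \cdot 10 X = 20 X$)
$3 h D{\left(1 \right)} = 3 \cdot 23 \cdot 20 \cdot 1 = 69 \cdot 20 = 1380$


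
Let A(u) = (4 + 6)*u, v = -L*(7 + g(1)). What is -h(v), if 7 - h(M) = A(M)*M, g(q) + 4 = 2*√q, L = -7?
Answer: 12243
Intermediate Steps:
g(q) = -4 + 2*√q
v = 35 (v = -(-7)*(7 + (-4 + 2*√1)) = -(-7)*(7 + (-4 + 2*1)) = -(-7)*(7 + (-4 + 2)) = -(-7)*(7 - 2) = -(-7)*5 = -1*(-35) = 35)
A(u) = 10*u
h(M) = 7 - 10*M² (h(M) = 7 - 10*M*M = 7 - 10*M²)
-h(v) = -(7 - 10*35²) = -(7 - 10*1225) = -(7 - 12250) = -1*(-12243) = 12243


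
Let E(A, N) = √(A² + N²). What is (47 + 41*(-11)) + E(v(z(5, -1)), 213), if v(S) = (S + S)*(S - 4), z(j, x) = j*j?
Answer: -404 + 3*√127541 ≈ 667.39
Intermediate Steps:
z(j, x) = j²
v(S) = 2*S*(-4 + S) (v(S) = (2*S)*(-4 + S) = 2*S*(-4 + S))
(47 + 41*(-11)) + E(v(z(5, -1)), 213) = (47 + 41*(-11)) + √((2*5²*(-4 + 5²))² + 213²) = (47 - 451) + √((2*25*(-4 + 25))² + 45369) = -404 + √((2*25*21)² + 45369) = -404 + √(1050² + 45369) = -404 + √(1102500 + 45369) = -404 + √1147869 = -404 + 3*√127541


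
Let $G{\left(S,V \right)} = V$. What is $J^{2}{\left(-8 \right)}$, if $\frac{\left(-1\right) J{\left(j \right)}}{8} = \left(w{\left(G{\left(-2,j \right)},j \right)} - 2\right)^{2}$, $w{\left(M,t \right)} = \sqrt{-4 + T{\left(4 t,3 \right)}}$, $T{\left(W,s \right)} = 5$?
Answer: $64$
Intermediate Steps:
$w{\left(M,t \right)} = 1$ ($w{\left(M,t \right)} = \sqrt{-4 + 5} = \sqrt{1} = 1$)
$J{\left(j \right)} = -8$ ($J{\left(j \right)} = - 8 \left(1 - 2\right)^{2} = - 8 \left(-1\right)^{2} = \left(-8\right) 1 = -8$)
$J^{2}{\left(-8 \right)} = \left(-8\right)^{2} = 64$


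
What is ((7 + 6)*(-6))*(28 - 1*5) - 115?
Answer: -1909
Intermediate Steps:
((7 + 6)*(-6))*(28 - 1*5) - 115 = (13*(-6))*(28 - 5) - 115 = -78*23 - 115 = -1794 - 115 = -1909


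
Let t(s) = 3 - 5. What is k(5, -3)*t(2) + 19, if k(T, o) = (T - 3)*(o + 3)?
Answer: 19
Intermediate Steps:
t(s) = -2
k(T, o) = (-3 + T)*(3 + o)
k(5, -3)*t(2) + 19 = (-9 - 3*(-3) + 3*5 + 5*(-3))*(-2) + 19 = (-9 + 9 + 15 - 15)*(-2) + 19 = 0*(-2) + 19 = 0 + 19 = 19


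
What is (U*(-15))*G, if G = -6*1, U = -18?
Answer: -1620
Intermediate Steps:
G = -6
(U*(-15))*G = -18*(-15)*(-6) = 270*(-6) = -1620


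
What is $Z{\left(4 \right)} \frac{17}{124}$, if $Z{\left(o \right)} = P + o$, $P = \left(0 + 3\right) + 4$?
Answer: $\frac{187}{124} \approx 1.5081$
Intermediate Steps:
$P = 7$ ($P = 3 + 4 = 7$)
$Z{\left(o \right)} = 7 + o$
$Z{\left(4 \right)} \frac{17}{124} = \left(7 + 4\right) \frac{17}{124} = 11 \cdot 17 \cdot \frac{1}{124} = 11 \cdot \frac{17}{124} = \frac{187}{124}$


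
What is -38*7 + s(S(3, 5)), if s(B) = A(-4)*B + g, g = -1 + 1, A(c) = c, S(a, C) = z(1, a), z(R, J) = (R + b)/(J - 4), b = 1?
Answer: -258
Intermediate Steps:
z(R, J) = (1 + R)/(-4 + J) (z(R, J) = (R + 1)/(J - 4) = (1 + R)/(-4 + J))
S(a, C) = 2/(-4 + a) (S(a, C) = (1 + 1)/(-4 + a) = 2/(-4 + a))
g = 0
s(B) = -4*B (s(B) = -4*B + 0 = -4*B)
-38*7 + s(S(3, 5)) = -38*7 - 8/(-4 + 3) = -266 - 8/(-1) = -266 - 8*(-1) = -266 - 4*(-2) = -266 + 8 = -258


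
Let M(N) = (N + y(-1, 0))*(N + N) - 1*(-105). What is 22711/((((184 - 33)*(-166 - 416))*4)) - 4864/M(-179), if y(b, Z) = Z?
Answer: -3167583149/22563527736 ≈ -0.14039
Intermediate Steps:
M(N) = 105 + 2*N² (M(N) = (N + 0)*(N + N) - 1*(-105) = N*(2*N) + 105 = 2*N² + 105 = 105 + 2*N²)
22711/((((184 - 33)*(-166 - 416))*4)) - 4864/M(-179) = 22711/((((184 - 33)*(-166 - 416))*4)) - 4864/(105 + 2*(-179)²) = 22711/(((151*(-582))*4)) - 4864/(105 + 2*32041) = 22711/((-87882*4)) - 4864/(105 + 64082) = 22711/(-351528) - 4864/64187 = 22711*(-1/351528) - 4864*1/64187 = -22711/351528 - 4864/64187 = -3167583149/22563527736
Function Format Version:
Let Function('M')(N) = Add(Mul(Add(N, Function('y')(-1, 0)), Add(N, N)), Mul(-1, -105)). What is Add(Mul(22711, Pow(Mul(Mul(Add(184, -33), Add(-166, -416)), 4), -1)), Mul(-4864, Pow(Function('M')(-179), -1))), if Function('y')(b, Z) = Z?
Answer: Rational(-3167583149, 22563527736) ≈ -0.14039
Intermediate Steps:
Function('M')(N) = Add(105, Mul(2, Pow(N, 2))) (Function('M')(N) = Add(Mul(Add(N, 0), Add(N, N)), Mul(-1, -105)) = Add(Mul(N, Mul(2, N)), 105) = Add(Mul(2, Pow(N, 2)), 105) = Add(105, Mul(2, Pow(N, 2))))
Add(Mul(22711, Pow(Mul(Mul(Add(184, -33), Add(-166, -416)), 4), -1)), Mul(-4864, Pow(Function('M')(-179), -1))) = Add(Mul(22711, Pow(Mul(Mul(Add(184, -33), Add(-166, -416)), 4), -1)), Mul(-4864, Pow(Add(105, Mul(2, Pow(-179, 2))), -1))) = Add(Mul(22711, Pow(Mul(Mul(151, -582), 4), -1)), Mul(-4864, Pow(Add(105, Mul(2, 32041)), -1))) = Add(Mul(22711, Pow(Mul(-87882, 4), -1)), Mul(-4864, Pow(Add(105, 64082), -1))) = Add(Mul(22711, Pow(-351528, -1)), Mul(-4864, Pow(64187, -1))) = Add(Mul(22711, Rational(-1, 351528)), Mul(-4864, Rational(1, 64187))) = Add(Rational(-22711, 351528), Rational(-4864, 64187)) = Rational(-3167583149, 22563527736)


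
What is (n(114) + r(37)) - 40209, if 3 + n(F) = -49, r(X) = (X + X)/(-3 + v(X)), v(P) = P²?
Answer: -27498226/683 ≈ -40261.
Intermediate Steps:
r(X) = 2*X/(-3 + X²) (r(X) = (X + X)/(-3 + X²) = (2*X)/(-3 + X²) = 2*X/(-3 + X²))
n(F) = -52 (n(F) = -3 - 49 = -52)
(n(114) + r(37)) - 40209 = (-52 + 2*37/(-3 + 37²)) - 40209 = (-52 + 2*37/(-3 + 1369)) - 40209 = (-52 + 2*37/1366) - 40209 = (-52 + 2*37*(1/1366)) - 40209 = (-52 + 37/683) - 40209 = -35479/683 - 40209 = -27498226/683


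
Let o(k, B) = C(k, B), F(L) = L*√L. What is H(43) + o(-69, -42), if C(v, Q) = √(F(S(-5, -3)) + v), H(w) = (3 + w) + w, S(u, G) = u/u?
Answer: 89 + 2*I*√17 ≈ 89.0 + 8.2462*I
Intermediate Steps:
S(u, G) = 1
F(L) = L^(3/2)
H(w) = 3 + 2*w
C(v, Q) = √(1 + v) (C(v, Q) = √(1^(3/2) + v) = √(1 + v))
o(k, B) = √(1 + k)
H(43) + o(-69, -42) = (3 + 2*43) + √(1 - 69) = (3 + 86) + √(-68) = 89 + 2*I*√17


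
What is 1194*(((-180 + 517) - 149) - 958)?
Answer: -919380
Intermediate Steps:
1194*(((-180 + 517) - 149) - 958) = 1194*((337 - 149) - 958) = 1194*(188 - 958) = 1194*(-770) = -919380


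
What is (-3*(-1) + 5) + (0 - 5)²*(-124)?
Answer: -3092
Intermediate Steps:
(-3*(-1) + 5) + (0 - 5)²*(-124) = (3 + 5) + (-5)²*(-124) = 8 + 25*(-124) = 8 - 3100 = -3092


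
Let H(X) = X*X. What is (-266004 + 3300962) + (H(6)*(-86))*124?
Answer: 2651054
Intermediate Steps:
H(X) = X**2
(-266004 + 3300962) + (H(6)*(-86))*124 = (-266004 + 3300962) + (6**2*(-86))*124 = 3034958 + (36*(-86))*124 = 3034958 - 3096*124 = 3034958 - 383904 = 2651054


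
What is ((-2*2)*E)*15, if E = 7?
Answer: -420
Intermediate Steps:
((-2*2)*E)*15 = (-2*2*7)*15 = -4*7*15 = -28*15 = -420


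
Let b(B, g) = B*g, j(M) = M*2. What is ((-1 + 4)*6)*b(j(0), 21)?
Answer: 0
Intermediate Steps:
j(M) = 2*M
((-1 + 4)*6)*b(j(0), 21) = ((-1 + 4)*6)*((2*0)*21) = (3*6)*(0*21) = 18*0 = 0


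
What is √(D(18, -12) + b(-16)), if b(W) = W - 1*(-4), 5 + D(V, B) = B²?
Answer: √127 ≈ 11.269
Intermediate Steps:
D(V, B) = -5 + B²
b(W) = 4 + W (b(W) = W + 4 = 4 + W)
√(D(18, -12) + b(-16)) = √((-5 + (-12)²) + (4 - 16)) = √((-5 + 144) - 12) = √(139 - 12) = √127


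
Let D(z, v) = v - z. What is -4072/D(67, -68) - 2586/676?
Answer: 1201781/45630 ≈ 26.338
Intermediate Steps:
-4072/D(67, -68) - 2586/676 = -4072/(-68 - 1*67) - 2586/676 = -4072/(-68 - 67) - 2586*1/676 = -4072/(-135) - 1293/338 = -4072*(-1/135) - 1293/338 = 4072/135 - 1293/338 = 1201781/45630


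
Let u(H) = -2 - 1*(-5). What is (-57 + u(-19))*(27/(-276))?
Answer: 243/46 ≈ 5.2826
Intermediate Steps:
u(H) = 3 (u(H) = -2 + 5 = 3)
(-57 + u(-19))*(27/(-276)) = (-57 + 3)*(27/(-276)) = -1458*(-1)/276 = -54*(-9/92) = 243/46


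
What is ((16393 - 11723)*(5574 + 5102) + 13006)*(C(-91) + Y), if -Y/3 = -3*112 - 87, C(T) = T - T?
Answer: 63284936094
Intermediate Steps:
C(T) = 0
Y = 1269 (Y = -3*(-3*112 - 87) = -3*(-336 - 87) = -3*(-423) = 1269)
((16393 - 11723)*(5574 + 5102) + 13006)*(C(-91) + Y) = ((16393 - 11723)*(5574 + 5102) + 13006)*(0 + 1269) = (4670*10676 + 13006)*1269 = (49856920 + 13006)*1269 = 49869926*1269 = 63284936094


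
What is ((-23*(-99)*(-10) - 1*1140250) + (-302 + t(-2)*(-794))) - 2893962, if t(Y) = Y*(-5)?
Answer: -4065224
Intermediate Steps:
t(Y) = -5*Y
((-23*(-99)*(-10) - 1*1140250) + (-302 + t(-2)*(-794))) - 2893962 = ((-23*(-99)*(-10) - 1*1140250) + (-302 - 5*(-2)*(-794))) - 2893962 = ((2277*(-10) - 1140250) + (-302 + 10*(-794))) - 2893962 = ((-22770 - 1140250) + (-302 - 7940)) - 2893962 = (-1163020 - 8242) - 2893962 = -1171262 - 2893962 = -4065224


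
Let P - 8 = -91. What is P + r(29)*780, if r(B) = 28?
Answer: 21757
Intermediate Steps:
P = -83 (P = 8 - 91 = -83)
P + r(29)*780 = -83 + 28*780 = -83 + 21840 = 21757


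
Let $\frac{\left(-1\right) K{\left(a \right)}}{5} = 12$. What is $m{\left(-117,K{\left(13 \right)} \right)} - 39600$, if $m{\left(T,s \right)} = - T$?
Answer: $-39483$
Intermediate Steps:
$K{\left(a \right)} = -60$ ($K{\left(a \right)} = \left(-5\right) 12 = -60$)
$m{\left(-117,K{\left(13 \right)} \right)} - 39600 = \left(-1\right) \left(-117\right) - 39600 = 117 - 39600 = -39483$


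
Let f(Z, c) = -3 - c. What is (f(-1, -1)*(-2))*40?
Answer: 160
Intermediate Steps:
(f(-1, -1)*(-2))*40 = ((-3 - 1*(-1))*(-2))*40 = ((-3 + 1)*(-2))*40 = -2*(-2)*40 = 4*40 = 160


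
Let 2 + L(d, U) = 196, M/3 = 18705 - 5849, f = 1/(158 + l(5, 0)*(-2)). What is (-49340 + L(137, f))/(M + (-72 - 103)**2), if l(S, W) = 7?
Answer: -49146/69193 ≈ -0.71027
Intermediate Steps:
f = 1/144 (f = 1/(158 + 7*(-2)) = 1/(158 - 14) = 1/144 ≈ 0.0069444)
M = 38568 (M = 3*(18705 - 5849) = 3*12856 = 38568)
L(d, U) = 194 (L(d, U) = -2 + 196 = 194)
(-49340 + L(137, f))/(M + (-72 - 103)**2) = (-49340 + 194)/(38568 + (-72 - 103)**2) = -49146/(38568 + (-175)**2) = -49146/(38568 + 30625) = -49146/69193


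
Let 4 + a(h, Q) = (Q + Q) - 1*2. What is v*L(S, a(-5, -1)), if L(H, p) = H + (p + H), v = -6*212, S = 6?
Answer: -5088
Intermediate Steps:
a(h, Q) = -6 + 2*Q (a(h, Q) = -4 + ((Q + Q) - 1*2) = -4 + (2*Q - 2) = -4 + (-2 + 2*Q) = -6 + 2*Q)
v = -1272
L(H, p) = p + 2*H (L(H, p) = H + (H + p) = p + 2*H)
v*L(S, a(-5, -1)) = -1272*((-6 + 2*(-1)) + 2*6) = -1272*((-6 - 2) + 12) = -1272*(-8 + 12) = -1272*4 = -5088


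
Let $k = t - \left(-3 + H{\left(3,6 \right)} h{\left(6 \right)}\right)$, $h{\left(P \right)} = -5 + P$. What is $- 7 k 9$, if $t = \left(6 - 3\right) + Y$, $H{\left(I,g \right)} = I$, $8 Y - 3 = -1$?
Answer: $- \frac{819}{4} \approx -204.75$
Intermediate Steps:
$Y = \frac{1}{4}$ ($Y = \frac{3}{8} + \frac{1}{8} \left(-1\right) = \frac{3}{8} - \frac{1}{8} = \frac{1}{4} \approx 0.25$)
$t = \frac{13}{4}$ ($t = \left(6 - 3\right) + \frac{1}{4} = 3 + \frac{1}{4} = \frac{13}{4} \approx 3.25$)
$k = \frac{13}{4}$ ($k = \frac{13}{4} - \left(-3 + 3 \left(-5 + 6\right)\right) = \frac{13}{4} - \left(-3 + 3 \cdot 1\right) = \frac{13}{4} - \left(-3 + 3\right) = \frac{13}{4} - 0 = \frac{13}{4} + 0 = \frac{13}{4} \approx 3.25$)
$- 7 k 9 = \left(-7\right) \frac{13}{4} \cdot 9 = \left(- \frac{91}{4}\right) 9 = - \frac{819}{4}$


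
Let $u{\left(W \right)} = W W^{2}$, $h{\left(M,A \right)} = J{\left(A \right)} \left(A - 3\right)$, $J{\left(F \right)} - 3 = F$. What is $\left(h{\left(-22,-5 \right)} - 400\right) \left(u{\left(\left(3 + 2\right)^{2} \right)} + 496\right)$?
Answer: $-6190464$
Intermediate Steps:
$J{\left(F \right)} = 3 + F$
$h{\left(M,A \right)} = \left(-3 + A\right) \left(3 + A\right)$ ($h{\left(M,A \right)} = \left(3 + A\right) \left(A - 3\right) = \left(3 + A\right) \left(-3 + A\right) = \left(-3 + A\right) \left(3 + A\right)$)
$u{\left(W \right)} = W^{3}$
$\left(h{\left(-22,-5 \right)} - 400\right) \left(u{\left(\left(3 + 2\right)^{2} \right)} + 496\right) = \left(\left(-9 + \left(-5\right)^{2}\right) - 400\right) \left(\left(\left(3 + 2\right)^{2}\right)^{3} + 496\right) = \left(\left(-9 + 25\right) - 400\right) \left(\left(5^{2}\right)^{3} + 496\right) = \left(16 - 400\right) \left(25^{3} + 496\right) = - 384 \left(15625 + 496\right) = \left(-384\right) 16121 = -6190464$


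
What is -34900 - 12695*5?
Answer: -98375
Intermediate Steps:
-34900 - 12695*5 = -34900 - 63475 = -98375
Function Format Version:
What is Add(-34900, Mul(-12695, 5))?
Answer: -98375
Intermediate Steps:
Add(-34900, Mul(-12695, 5)) = Add(-34900, -63475) = -98375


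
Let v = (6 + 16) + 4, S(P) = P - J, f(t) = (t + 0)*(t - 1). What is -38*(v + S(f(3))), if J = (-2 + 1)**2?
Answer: -1178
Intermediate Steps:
J = 1 (J = (-1)**2 = 1)
f(t) = t*(-1 + t)
S(P) = -1 + P (S(P) = P - 1*1 = P - 1 = -1 + P)
v = 26 (v = 22 + 4 = 26)
-38*(v + S(f(3))) = -38*(26 + (-1 + 3*(-1 + 3))) = -38*(26 + (-1 + 3*2)) = -38*(26 + (-1 + 6)) = -38*(26 + 5) = -38*31 = -1178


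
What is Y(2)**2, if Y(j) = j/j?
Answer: 1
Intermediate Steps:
Y(j) = 1
Y(2)**2 = 1**2 = 1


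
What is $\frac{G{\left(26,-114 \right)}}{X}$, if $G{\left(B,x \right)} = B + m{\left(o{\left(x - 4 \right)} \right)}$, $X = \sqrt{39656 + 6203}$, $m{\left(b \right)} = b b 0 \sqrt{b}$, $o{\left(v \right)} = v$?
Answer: $\frac{26 \sqrt{379}}{4169} \approx 0.12141$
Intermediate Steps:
$m{\left(b \right)} = 0$ ($m{\left(b \right)} = b^{2} \cdot 0 \sqrt{b} = 0 \sqrt{b} = 0$)
$X = 11 \sqrt{379}$ ($X = \sqrt{45859} = 11 \sqrt{379} \approx 214.15$)
$G{\left(B,x \right)} = B$ ($G{\left(B,x \right)} = B + 0 = B$)
$\frac{G{\left(26,-114 \right)}}{X} = \frac{26}{11 \sqrt{379}} = 26 \frac{\sqrt{379}}{4169} = \frac{26 \sqrt{379}}{4169}$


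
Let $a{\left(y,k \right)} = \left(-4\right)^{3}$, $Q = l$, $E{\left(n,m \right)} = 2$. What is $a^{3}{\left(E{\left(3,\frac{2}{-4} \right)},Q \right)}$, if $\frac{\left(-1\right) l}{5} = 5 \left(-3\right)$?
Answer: $-262144$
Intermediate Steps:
$l = 75$ ($l = - 5 \cdot 5 \left(-3\right) = \left(-5\right) \left(-15\right) = 75$)
$Q = 75$
$a{\left(y,k \right)} = -64$
$a^{3}{\left(E{\left(3,\frac{2}{-4} \right)},Q \right)} = \left(-64\right)^{3} = -262144$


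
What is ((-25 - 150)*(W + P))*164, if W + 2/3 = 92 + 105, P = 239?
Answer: -37482200/3 ≈ -1.2494e+7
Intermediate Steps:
W = 589/3 (W = -⅔ + (92 + 105) = -⅔ + 197 = 589/3 ≈ 196.33)
((-25 - 150)*(W + P))*164 = ((-25 - 150)*(589/3 + 239))*164 = -175*1306/3*164 = -228550/3*164 = -37482200/3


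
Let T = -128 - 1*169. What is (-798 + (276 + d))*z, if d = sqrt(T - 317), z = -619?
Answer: 323118 - 619*I*sqrt(614) ≈ 3.2312e+5 - 15338.0*I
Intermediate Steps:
T = -297 (T = -128 - 169 = -297)
d = I*sqrt(614) (d = sqrt(-297 - 317) = sqrt(-614) = I*sqrt(614) ≈ 24.779*I)
(-798 + (276 + d))*z = (-798 + (276 + I*sqrt(614)))*(-619) = (-522 + I*sqrt(614))*(-619) = 323118 - 619*I*sqrt(614)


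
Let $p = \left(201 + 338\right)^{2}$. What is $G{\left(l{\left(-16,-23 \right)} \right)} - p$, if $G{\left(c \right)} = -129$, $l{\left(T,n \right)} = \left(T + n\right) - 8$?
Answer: $-290650$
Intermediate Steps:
$l{\left(T,n \right)} = -8 + T + n$
$p = 290521$ ($p = 539^{2} = 290521$)
$G{\left(l{\left(-16,-23 \right)} \right)} - p = -129 - 290521 = -290650$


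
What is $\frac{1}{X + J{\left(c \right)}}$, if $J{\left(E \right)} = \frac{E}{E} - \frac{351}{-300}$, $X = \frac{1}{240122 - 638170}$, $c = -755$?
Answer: $\frac{9951200}{21594079} \approx 0.46083$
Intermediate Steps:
$X = - \frac{1}{398048}$ ($X = \frac{1}{-398048} = - \frac{1}{398048} \approx -2.5123 \cdot 10^{-6}$)
$J{\left(E \right)} = \frac{217}{100}$ ($J{\left(E \right)} = 1 - - \frac{117}{100} = 1 + \frac{117}{100} = \frac{217}{100}$)
$\frac{1}{X + J{\left(c \right)}} = \frac{1}{- \frac{1}{398048} + \frac{217}{100}} = \frac{1}{\frac{21594079}{9951200}} = \frac{9951200}{21594079}$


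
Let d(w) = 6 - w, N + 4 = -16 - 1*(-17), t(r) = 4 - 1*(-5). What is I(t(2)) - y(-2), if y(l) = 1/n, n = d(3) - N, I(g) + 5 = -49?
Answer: -325/6 ≈ -54.167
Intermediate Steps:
t(r) = 9 (t(r) = 4 + 5 = 9)
I(g) = -54 (I(g) = -5 - 49 = -54)
N = -3 (N = -4 + (-16 - 1*(-17)) = -4 + (-16 + 17) = -4 + 1 = -3)
n = 6 (n = (6 - 1*3) - 1*(-3) = (6 - 3) + 3 = 3 + 3 = 6)
y(l) = ⅙ (y(l) = 1/6 = ⅙)
I(t(2)) - y(-2) = -54 - 1*⅙ = -54 - ⅙ = -325/6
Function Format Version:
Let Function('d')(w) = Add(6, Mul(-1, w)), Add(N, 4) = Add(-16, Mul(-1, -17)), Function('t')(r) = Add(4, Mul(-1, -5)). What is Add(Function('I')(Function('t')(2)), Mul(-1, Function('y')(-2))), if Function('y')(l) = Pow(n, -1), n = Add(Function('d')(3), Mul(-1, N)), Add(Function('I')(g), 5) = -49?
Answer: Rational(-325, 6) ≈ -54.167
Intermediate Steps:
Function('t')(r) = 9 (Function('t')(r) = Add(4, 5) = 9)
Function('I')(g) = -54 (Function('I')(g) = Add(-5, -49) = -54)
N = -3 (N = Add(-4, Add(-16, Mul(-1, -17))) = Add(-4, Add(-16, 17)) = Add(-4, 1) = -3)
n = 6 (n = Add(Add(6, Mul(-1, 3)), Mul(-1, -3)) = Add(Add(6, -3), 3) = Add(3, 3) = 6)
Function('y')(l) = Rational(1, 6) (Function('y')(l) = Pow(6, -1) = Rational(1, 6))
Add(Function('I')(Function('t')(2)), Mul(-1, Function('y')(-2))) = Add(-54, Mul(-1, Rational(1, 6))) = Add(-54, Rational(-1, 6)) = Rational(-325, 6)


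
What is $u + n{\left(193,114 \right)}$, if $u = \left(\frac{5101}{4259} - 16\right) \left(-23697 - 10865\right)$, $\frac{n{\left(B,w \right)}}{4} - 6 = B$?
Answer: $\frac{2182282330}{4259} \approx 5.1239 \cdot 10^{5}$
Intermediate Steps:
$n{\left(B,w \right)} = 24 + 4 B$
$u = \frac{2178892166}{4259}$ ($u = \left(5101 \cdot \frac{1}{4259} - 16\right) \left(-23697 + \left(-11823 + 958\right)\right) = \left(\frac{5101}{4259} - 16\right) \left(-23697 - 10865\right) = \left(- \frac{63043}{4259}\right) \left(-34562\right) = \frac{2178892166}{4259} \approx 5.116 \cdot 10^{5}$)
$u + n{\left(193,114 \right)} = \frac{2178892166}{4259} + \left(24 + 4 \cdot 193\right) = \frac{2178892166}{4259} + \left(24 + 772\right) = \frac{2178892166}{4259} + 796 = \frac{2182282330}{4259}$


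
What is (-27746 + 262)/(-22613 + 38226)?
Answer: -27484/15613 ≈ -1.7603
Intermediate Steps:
(-27746 + 262)/(-22613 + 38226) = -27484/15613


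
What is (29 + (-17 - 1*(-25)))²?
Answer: 1369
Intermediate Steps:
(29 + (-17 - 1*(-25)))² = (29 + (-17 + 25))² = (29 + 8)² = 37² = 1369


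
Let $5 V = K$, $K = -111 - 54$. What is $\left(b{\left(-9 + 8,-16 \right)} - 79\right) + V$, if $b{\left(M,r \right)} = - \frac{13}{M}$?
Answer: $-99$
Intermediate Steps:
$K = -165$ ($K = -111 - 54 = -165$)
$V = -33$ ($V = \frac{1}{5} \left(-165\right) = -33$)
$\left(b{\left(-9 + 8,-16 \right)} - 79\right) + V = \left(- \frac{13}{-9 + 8} - 79\right) - 33 = \left(- \frac{13}{-1} - 79\right) - 33 = \left(\left(-13\right) \left(-1\right) - 79\right) - 33 = \left(13 - 79\right) - 33 = -66 - 33 = -99$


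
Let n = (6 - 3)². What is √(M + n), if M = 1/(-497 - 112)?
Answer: 2*√834330/609 ≈ 2.9997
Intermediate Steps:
n = 9 (n = 3² = 9)
M = -1/609 (M = 1/(-609) = -1/609 ≈ -0.0016420)
√(M + n) = √(-1/609 + 9) = √(5480/609) = 2*√834330/609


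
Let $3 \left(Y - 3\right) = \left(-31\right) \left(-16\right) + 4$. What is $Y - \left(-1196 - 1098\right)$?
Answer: $\frac{7391}{3} \approx 2463.7$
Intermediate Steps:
$Y = \frac{509}{3}$ ($Y = 3 + \frac{\left(-31\right) \left(-16\right) + 4}{3} = 3 + \frac{496 + 4}{3} = 3 + \frac{1}{3} \cdot 500 = 3 + \frac{500}{3} = \frac{509}{3} \approx 169.67$)
$Y - \left(-1196 - 1098\right) = \frac{509}{3} - \left(-1196 - 1098\right) = \frac{509}{3} - -2294 = \frac{509}{3} + 2294 = \frac{7391}{3}$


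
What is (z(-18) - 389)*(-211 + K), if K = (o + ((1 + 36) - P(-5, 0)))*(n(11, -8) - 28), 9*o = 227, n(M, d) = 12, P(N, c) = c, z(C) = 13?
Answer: 4082984/9 ≈ 4.5367e+5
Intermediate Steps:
o = 227/9 (o = (1/9)*227 = 227/9 ≈ 25.222)
K = -8960/9 (K = (227/9 + ((1 + 36) - 1*0))*(12 - 28) = (227/9 + (37 + 0))*(-16) = (227/9 + 37)*(-16) = (560/9)*(-16) = -8960/9 ≈ -995.56)
(z(-18) - 389)*(-211 + K) = (13 - 389)*(-211 - 8960/9) = -376*(-10859/9) = 4082984/9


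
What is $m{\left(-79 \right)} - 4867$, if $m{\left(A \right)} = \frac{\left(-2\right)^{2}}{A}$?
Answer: $- \frac{384497}{79} \approx -4867.0$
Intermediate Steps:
$m{\left(A \right)} = \frac{4}{A}$
$m{\left(-79 \right)} - 4867 = \frac{4}{-79} - 4867 = 4 \left(- \frac{1}{79}\right) - 4867 = - \frac{4}{79} - 4867 = - \frac{384497}{79}$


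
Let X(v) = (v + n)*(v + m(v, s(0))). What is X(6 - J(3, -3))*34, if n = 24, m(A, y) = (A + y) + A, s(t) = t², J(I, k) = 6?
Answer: 0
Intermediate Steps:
m(A, y) = y + 2*A
X(v) = 3*v*(24 + v) (X(v) = (v + 24)*(v + (0² + 2*v)) = (24 + v)*(v + (0 + 2*v)) = (24 + v)*(v + 2*v) = (24 + v)*(3*v) = 3*v*(24 + v))
X(6 - J(3, -3))*34 = (3*(6 - 1*6)*(24 + (6 - 1*6)))*34 = (3*(6 - 6)*(24 + (6 - 6)))*34 = (3*0*(24 + 0))*34 = (3*0*24)*34 = 0*34 = 0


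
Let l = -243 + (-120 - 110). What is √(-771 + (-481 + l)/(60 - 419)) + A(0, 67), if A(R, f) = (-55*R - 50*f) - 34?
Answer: -3384 + I*√99024765/359 ≈ -3384.0 + 27.719*I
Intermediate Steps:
l = -473 (l = -243 - 230 = -473)
A(R, f) = -34 - 55*R - 50*f
√(-771 + (-481 + l)/(60 - 419)) + A(0, 67) = √(-771 + (-481 - 473)/(60 - 419)) + (-34 - 55*0 - 50*67) = √(-771 - 954/(-359)) + (-34 + 0 - 3350) = √(-771 - 954*(-1/359)) - 3384 = √(-771 + 954/359) - 3384 = √(-275835/359) - 3384 = I*√99024765/359 - 3384 = -3384 + I*√99024765/359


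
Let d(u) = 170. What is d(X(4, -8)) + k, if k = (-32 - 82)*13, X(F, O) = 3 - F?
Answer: -1312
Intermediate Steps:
k = -1482 (k = -114*13 = -1482)
d(X(4, -8)) + k = 170 - 1482 = -1312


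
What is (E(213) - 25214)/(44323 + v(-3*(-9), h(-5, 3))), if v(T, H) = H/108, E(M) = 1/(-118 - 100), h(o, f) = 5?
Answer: -296819262/521770901 ≈ -0.56887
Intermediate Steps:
E(M) = -1/218 (E(M) = 1/(-218) = -1/218)
v(T, H) = H/108 (v(T, H) = H*(1/108) = H/108)
(E(213) - 25214)/(44323 + v(-3*(-9), h(-5, 3))) = (-1/218 - 25214)/(44323 + (1/108)*5) = -5496653/(218*(44323 + 5/108)) = -5496653/(218*4786889/108) = -5496653/218*108/4786889 = -296819262/521770901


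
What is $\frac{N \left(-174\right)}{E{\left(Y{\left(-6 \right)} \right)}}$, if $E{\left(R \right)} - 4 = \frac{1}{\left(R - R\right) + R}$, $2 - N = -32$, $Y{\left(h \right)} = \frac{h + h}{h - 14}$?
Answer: $-1044$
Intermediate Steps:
$Y{\left(h \right)} = \frac{2 h}{-14 + h}$
$N = 34$ ($N = 2 - -32 = 2 + 32 = 34$)
$E{\left(R \right)} = 4 + \frac{1}{R}$ ($E{\left(R \right)} = 4 + \frac{1}{\left(R - R\right) + R} = 4 + \frac{1}{0 + R} = 4 + \frac{1}{R}$)
$\frac{N \left(-174\right)}{E{\left(Y{\left(-6 \right)} \right)}} = \frac{34 \left(-174\right)}{4 + \frac{1}{2 \left(-6\right) \frac{1}{-14 - 6}}} = - \frac{5916}{4 + \frac{1}{2 \left(-6\right) \frac{1}{-20}}} = - \frac{5916}{4 + \frac{1}{2 \left(-6\right) \left(- \frac{1}{20}\right)}} = - \frac{5916}{4 + \frac{1}{\frac{3}{5}}} = - \frac{5916}{4 + \frac{5}{3}} = - \frac{5916}{\frac{17}{3}} = \left(-5916\right) \frac{3}{17} = -1044$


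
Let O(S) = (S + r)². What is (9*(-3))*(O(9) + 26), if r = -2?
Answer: -2025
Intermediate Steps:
O(S) = (-2 + S)² (O(S) = (S - 2)² = (-2 + S)²)
(9*(-3))*(O(9) + 26) = (9*(-3))*((-2 + 9)² + 26) = -27*(7² + 26) = -27*(49 + 26) = -27*75 = -2025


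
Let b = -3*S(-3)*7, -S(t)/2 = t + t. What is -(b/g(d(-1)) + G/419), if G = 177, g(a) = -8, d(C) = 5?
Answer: -26751/838 ≈ -31.922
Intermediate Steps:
S(t) = -4*t (S(t) = -2*(t + t) = -4*t)
b = -252 (b = -(-12)*(-3)*7 = -3*12*7 = -36*7 = -252)
-(b/g(d(-1)) + G/419) = -(-252/(-8) + 177/419) = -(-252*(-⅛) + 177*(1/419)) = -(63/2 + 177/419) = -1*26751/838 = -26751/838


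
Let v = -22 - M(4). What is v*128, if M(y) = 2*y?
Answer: -3840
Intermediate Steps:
v = -30 (v = -22 - 2*4 = -22 - 1*8 = -22 - 8 = -30)
v*128 = -30*128 = -3840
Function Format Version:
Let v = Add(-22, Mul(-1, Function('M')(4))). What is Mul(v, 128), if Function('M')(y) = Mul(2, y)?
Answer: -3840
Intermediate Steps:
v = -30 (v = Add(-22, Mul(-1, Mul(2, 4))) = Add(-22, Mul(-1, 8)) = Add(-22, -8) = -30)
Mul(v, 128) = Mul(-30, 128) = -3840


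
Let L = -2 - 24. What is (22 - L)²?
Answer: 2304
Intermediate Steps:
L = -26
(22 - L)² = (22 - 1*(-26))² = (22 + 26)² = 48² = 2304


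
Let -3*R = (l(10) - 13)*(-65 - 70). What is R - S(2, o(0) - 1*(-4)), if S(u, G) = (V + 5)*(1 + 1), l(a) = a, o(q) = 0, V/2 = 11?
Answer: -189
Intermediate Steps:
V = 22 (V = 2*11 = 22)
S(u, G) = 54 (S(u, G) = (22 + 5)*(1 + 1) = 27*2 = 54)
R = -135 (R = -(10 - 13)*(-65 - 70)/3 = -(-1)*(-135) = -⅓*405 = -135)
R - S(2, o(0) - 1*(-4)) = -135 - 1*54 = -135 - 54 = -189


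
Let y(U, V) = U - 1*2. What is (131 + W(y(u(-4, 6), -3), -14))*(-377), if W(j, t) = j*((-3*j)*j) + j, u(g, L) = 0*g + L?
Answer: 21489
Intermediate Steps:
u(g, L) = L (u(g, L) = 0 + L = L)
y(U, V) = -2 + U (y(U, V) = U - 2 = -2 + U)
W(j, t) = j - 3*j³ (W(j, t) = j*(-3*j²) + j = -3*j³ + j = j - 3*j³)
(131 + W(y(u(-4, 6), -3), -14))*(-377) = (131 + ((-2 + 6) - 3*(-2 + 6)³))*(-377) = (131 + (4 - 3*4³))*(-377) = (131 + (4 - 3*64))*(-377) = (131 + (4 - 192))*(-377) = (131 - 188)*(-377) = -57*(-377) = 21489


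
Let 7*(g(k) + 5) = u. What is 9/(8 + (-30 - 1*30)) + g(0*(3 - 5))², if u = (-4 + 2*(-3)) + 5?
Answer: 82759/2548 ≈ 32.480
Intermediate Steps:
u = -5 (u = (-4 - 6) + 5 = -10 + 5 = -5)
g(k) = -40/7 (g(k) = -5 + (⅐)*(-5) = -5 - 5/7 = -40/7)
9/(8 + (-30 - 1*30)) + g(0*(3 - 5))² = 9/(8 + (-30 - 1*30)) + (-40/7)² = 9/(8 + (-30 - 30)) + 1600/49 = 9/(8 - 60) + 1600/49 = 9/(-52) + 1600/49 = -1/52*9 + 1600/49 = -9/52 + 1600/49 = 82759/2548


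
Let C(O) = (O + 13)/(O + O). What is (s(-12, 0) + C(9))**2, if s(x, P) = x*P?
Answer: 121/81 ≈ 1.4938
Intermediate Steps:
C(O) = (13 + O)/(2*O) (C(O) = (13 + O)/((2*O)) = (13 + O)*(1/(2*O)) = (13 + O)/(2*O))
s(x, P) = P*x
(s(-12, 0) + C(9))**2 = (0*(-12) + (1/2)*(13 + 9)/9)**2 = (0 + (1/2)*(1/9)*22)**2 = (0 + 11/9)**2 = (11/9)**2 = 121/81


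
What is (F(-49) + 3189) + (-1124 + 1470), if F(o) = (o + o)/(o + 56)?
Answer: 3521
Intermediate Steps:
F(o) = 2*o/(56 + o) (F(o) = (2*o)/(56 + o) = 2*o/(56 + o))
(F(-49) + 3189) + (-1124 + 1470) = (2*(-49)/(56 - 49) + 3189) + (-1124 + 1470) = (2*(-49)/7 + 3189) + 346 = (2*(-49)*(⅐) + 3189) + 346 = (-14 + 3189) + 346 = 3175 + 346 = 3521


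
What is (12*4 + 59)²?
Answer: 11449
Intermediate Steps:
(12*4 + 59)² = (48 + 59)² = 107² = 11449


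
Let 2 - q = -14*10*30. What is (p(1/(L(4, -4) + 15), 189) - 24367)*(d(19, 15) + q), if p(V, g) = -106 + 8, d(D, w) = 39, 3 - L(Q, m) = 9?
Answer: -103756065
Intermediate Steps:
L(Q, m) = -6 (L(Q, m) = 3 - 1*9 = 3 - 9 = -6)
p(V, g) = -98
q = 4202 (q = 2 - (-14*10)*30 = 2 - (-140)*30 = 2 - 1*(-4200) = 2 + 4200 = 4202)
(p(1/(L(4, -4) + 15), 189) - 24367)*(d(19, 15) + q) = (-98 - 24367)*(39 + 4202) = -24465*4241 = -103756065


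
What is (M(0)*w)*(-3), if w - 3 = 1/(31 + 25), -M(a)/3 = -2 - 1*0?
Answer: -1521/28 ≈ -54.321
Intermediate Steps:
M(a) = 6 (M(a) = -3*(-2 - 1*0) = -3*(-2 + 0) = -3*(-2) = 6)
w = 169/56 (w = 3 + 1/(31 + 25) = 3 + 1/56 = 169/56 ≈ 3.0179)
(M(0)*w)*(-3) = (6*(169/56))*(-3) = (507/28)*(-3) = -1521/28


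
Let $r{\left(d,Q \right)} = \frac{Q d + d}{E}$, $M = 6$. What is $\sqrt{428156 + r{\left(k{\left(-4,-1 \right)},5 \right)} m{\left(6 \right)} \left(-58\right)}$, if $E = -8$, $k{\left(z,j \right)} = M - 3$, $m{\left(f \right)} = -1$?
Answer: $\frac{\sqrt{1712102}}{2} \approx 654.24$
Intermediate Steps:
$k{\left(z,j \right)} = 3$ ($k{\left(z,j \right)} = 6 - 3 = 3$)
$r{\left(d,Q \right)} = - \frac{d}{8} - \frac{Q d}{8}$ ($r{\left(d,Q \right)} = \frac{Q d + d}{-8} = \left(d + Q d\right) \left(- \frac{1}{8}\right) = - \frac{d}{8} - \frac{Q d}{8}$)
$\sqrt{428156 + r{\left(k{\left(-4,-1 \right)},5 \right)} m{\left(6 \right)} \left(-58\right)} = \sqrt{428156 + \left(- \frac{1}{8}\right) 3 \left(1 + 5\right) \left(-1\right) \left(-58\right)} = \sqrt{428156 + \left(- \frac{1}{8}\right) 3 \cdot 6 \left(-1\right) \left(-58\right)} = \sqrt{428156 + \left(- \frac{9}{4}\right) \left(-1\right) \left(-58\right)} = \sqrt{428156 + \frac{9}{4} \left(-58\right)} = \sqrt{428156 - \frac{261}{2}} = \sqrt{\frac{856051}{2}} = \frac{\sqrt{1712102}}{2}$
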